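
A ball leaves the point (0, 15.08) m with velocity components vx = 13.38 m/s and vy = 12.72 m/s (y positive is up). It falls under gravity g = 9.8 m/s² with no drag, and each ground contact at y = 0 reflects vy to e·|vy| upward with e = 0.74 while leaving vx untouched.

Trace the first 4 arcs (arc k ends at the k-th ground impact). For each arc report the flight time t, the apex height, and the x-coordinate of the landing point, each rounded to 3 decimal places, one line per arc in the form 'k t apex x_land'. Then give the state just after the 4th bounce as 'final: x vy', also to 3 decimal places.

1 3.480 23.335 46.565
2 3.230 12.778 89.779
3 2.390 6.997 121.758
4 1.769 3.832 145.422
final: 145.422 6.413

Arc 1: start y=15.080, vy=12.720 → t=3.480, apex=23.335, x_land=46.565, impact vy=-21.386
  bounce: vy ← 0.74·21.386 = 15.826
Arc 2: start y=0.000, vy=15.826 → t=3.230, apex=12.778, x_land=89.779, impact vy=-15.826
  bounce: vy ← 0.74·15.826 = 11.711
Arc 3: start y=0.000, vy=11.711 → t=2.390, apex=6.997, x_land=121.758, impact vy=-11.711
  bounce: vy ← 0.74·11.711 = 8.666
Arc 4: start y=0.000, vy=8.666 → t=1.769, apex=3.832, x_land=145.422, impact vy=-8.666
  bounce: vy ← 0.74·8.666 = 6.413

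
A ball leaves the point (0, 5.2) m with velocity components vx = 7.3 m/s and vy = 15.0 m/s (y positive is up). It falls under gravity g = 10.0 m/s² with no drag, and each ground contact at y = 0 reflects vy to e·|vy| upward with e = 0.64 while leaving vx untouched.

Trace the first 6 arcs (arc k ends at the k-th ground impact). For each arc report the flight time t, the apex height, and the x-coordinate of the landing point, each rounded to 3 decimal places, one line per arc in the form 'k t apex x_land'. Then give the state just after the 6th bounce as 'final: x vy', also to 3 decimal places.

1 3.314 16.450 24.191
2 2.322 6.738 41.139
3 1.486 2.760 51.987
4 0.951 1.130 58.929
5 0.609 0.463 63.372
6 0.390 0.190 66.215
final: 66.215 1.246

Arc 1: start y=5.200, vy=15.000 → t=3.314, apex=16.450, x_land=24.191, impact vy=-18.138
  bounce: vy ← 0.64·18.138 = 11.609
Arc 2: start y=0.000, vy=11.609 → t=2.322, apex=6.738, x_land=41.139, impact vy=-11.609
  bounce: vy ← 0.64·11.609 = 7.429
Arc 3: start y=0.000, vy=7.429 → t=1.486, apex=2.760, x_land=51.987, impact vy=-7.429
  bounce: vy ← 0.64·7.429 = 4.755
Arc 4: start y=0.000, vy=4.755 → t=0.951, apex=1.130, x_land=58.929, impact vy=-4.755
  bounce: vy ← 0.64·4.755 = 3.043
Arc 5: start y=0.000, vy=3.043 → t=0.609, apex=0.463, x_land=63.372, impact vy=-3.043
  bounce: vy ← 0.64·3.043 = 1.948
Arc 6: start y=0.000, vy=1.948 → t=0.390, apex=0.190, x_land=66.215, impact vy=-1.948
  bounce: vy ← 0.64·1.948 = 1.246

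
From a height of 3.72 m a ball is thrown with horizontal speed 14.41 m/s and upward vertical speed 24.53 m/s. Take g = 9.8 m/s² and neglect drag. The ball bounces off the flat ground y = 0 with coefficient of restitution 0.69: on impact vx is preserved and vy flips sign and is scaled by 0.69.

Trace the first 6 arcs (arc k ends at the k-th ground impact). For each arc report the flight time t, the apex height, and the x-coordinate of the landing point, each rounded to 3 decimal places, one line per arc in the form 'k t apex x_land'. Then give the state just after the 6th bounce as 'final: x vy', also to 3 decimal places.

1 5.153 34.420 74.261
2 3.658 16.387 126.966
3 2.524 7.802 163.332
4 1.741 3.715 188.425
5 1.202 1.768 205.739
6 0.829 0.842 217.686
final: 217.686 2.803

Arc 1: start y=3.720, vy=24.530 → t=5.153, apex=34.420, x_land=74.261, impact vy=-25.974
  bounce: vy ← 0.69·25.974 = 17.922
Arc 2: start y=0.000, vy=17.922 → t=3.658, apex=16.387, x_land=126.966, impact vy=-17.922
  bounce: vy ← 0.69·17.922 = 12.366
Arc 3: start y=0.000, vy=12.366 → t=2.524, apex=7.802, x_land=163.332, impact vy=-12.366
  bounce: vy ← 0.69·12.366 = 8.533
Arc 4: start y=0.000, vy=8.533 → t=1.741, apex=3.715, x_land=188.425, impact vy=-8.533
  bounce: vy ← 0.69·8.533 = 5.887
Arc 5: start y=0.000, vy=5.887 → t=1.202, apex=1.768, x_land=205.739, impact vy=-5.887
  bounce: vy ← 0.69·5.887 = 4.062
Arc 6: start y=0.000, vy=4.062 → t=0.829, apex=0.842, x_land=217.686, impact vy=-4.062
  bounce: vy ← 0.69·4.062 = 2.803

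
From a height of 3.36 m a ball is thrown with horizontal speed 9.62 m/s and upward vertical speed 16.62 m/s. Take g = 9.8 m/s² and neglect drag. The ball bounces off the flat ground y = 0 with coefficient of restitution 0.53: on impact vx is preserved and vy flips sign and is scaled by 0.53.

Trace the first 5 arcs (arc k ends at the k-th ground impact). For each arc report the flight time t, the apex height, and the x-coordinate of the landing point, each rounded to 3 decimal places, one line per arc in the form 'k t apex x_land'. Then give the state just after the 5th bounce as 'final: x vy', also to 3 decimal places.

1 3.583 17.453 34.470
2 2.001 4.903 53.715
3 1.060 1.377 63.915
4 0.562 0.387 69.321
5 0.298 0.109 72.186
final: 72.186 0.773

Arc 1: start y=3.360, vy=16.620 → t=3.583, apex=17.453, x_land=34.470, impact vy=-18.495
  bounce: vy ← 0.53·18.495 = 9.803
Arc 2: start y=0.000, vy=9.803 → t=2.001, apex=4.903, x_land=53.715, impact vy=-9.803
  bounce: vy ← 0.53·9.803 = 5.195
Arc 3: start y=0.000, vy=5.195 → t=1.060, apex=1.377, x_land=63.915, impact vy=-5.195
  bounce: vy ← 0.53·5.195 = 2.754
Arc 4: start y=0.000, vy=2.754 → t=0.562, apex=0.387, x_land=69.321, impact vy=-2.754
  bounce: vy ← 0.53·2.754 = 1.459
Arc 5: start y=0.000, vy=1.459 → t=0.298, apex=0.109, x_land=72.186, impact vy=-1.459
  bounce: vy ← 0.53·1.459 = 0.773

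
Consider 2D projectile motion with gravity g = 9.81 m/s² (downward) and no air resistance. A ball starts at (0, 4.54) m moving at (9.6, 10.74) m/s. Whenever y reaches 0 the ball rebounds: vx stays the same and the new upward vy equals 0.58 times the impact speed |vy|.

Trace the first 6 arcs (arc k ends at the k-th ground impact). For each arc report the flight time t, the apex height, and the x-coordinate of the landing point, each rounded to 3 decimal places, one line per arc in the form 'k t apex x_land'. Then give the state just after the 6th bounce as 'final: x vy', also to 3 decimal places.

1 2.552 10.419 24.502
2 1.691 3.505 40.732
3 0.981 1.179 50.145
4 0.569 0.397 55.605
5 0.330 0.133 58.772
6 0.191 0.045 60.609
final: 60.609 0.544

Arc 1: start y=4.540, vy=10.740 → t=2.552, apex=10.419, x_land=24.502, impact vy=-14.298
  bounce: vy ← 0.58·14.298 = 8.293
Arc 2: start y=0.000, vy=8.293 → t=1.691, apex=3.505, x_land=40.732, impact vy=-8.293
  bounce: vy ← 0.58·8.293 = 4.810
Arc 3: start y=0.000, vy=4.810 → t=0.981, apex=1.179, x_land=50.145, impact vy=-4.810
  bounce: vy ← 0.58·4.810 = 2.790
Arc 4: start y=0.000, vy=2.790 → t=0.569, apex=0.397, x_land=55.605, impact vy=-2.790
  bounce: vy ← 0.58·2.790 = 1.618
Arc 5: start y=0.000, vy=1.618 → t=0.330, apex=0.133, x_land=58.772, impact vy=-1.618
  bounce: vy ← 0.58·1.618 = 0.938
Arc 6: start y=0.000, vy=0.938 → t=0.191, apex=0.045, x_land=60.609, impact vy=-0.938
  bounce: vy ← 0.58·0.938 = 0.544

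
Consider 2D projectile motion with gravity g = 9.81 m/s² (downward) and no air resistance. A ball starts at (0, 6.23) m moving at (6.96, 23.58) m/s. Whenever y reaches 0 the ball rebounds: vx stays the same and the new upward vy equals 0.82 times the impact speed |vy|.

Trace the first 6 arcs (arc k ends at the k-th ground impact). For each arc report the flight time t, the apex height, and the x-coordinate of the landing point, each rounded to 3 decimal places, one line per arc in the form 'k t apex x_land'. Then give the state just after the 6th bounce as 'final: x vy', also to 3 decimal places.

Arc 1: start y=6.230, vy=23.580 → t=5.058, apex=34.569, x_land=35.207, impact vy=-26.043
  bounce: vy ← 0.82·26.043 = 21.355
Arc 2: start y=0.000, vy=21.355 → t=4.354, apex=23.244, x_land=65.509, impact vy=-21.355
  bounce: vy ← 0.82·21.355 = 17.511
Arc 3: start y=0.000, vy=17.511 → t=3.570, apex=15.630, x_land=90.357, impact vy=-17.511
  bounce: vy ← 0.82·17.511 = 14.359
Arc 4: start y=0.000, vy=14.359 → t=2.928, apex=10.509, x_land=110.733, impact vy=-14.359
  bounce: vy ← 0.82·14.359 = 11.775
Arc 5: start y=0.000, vy=11.775 → t=2.401, apex=7.066, x_land=127.441, impact vy=-11.775
  bounce: vy ← 0.82·11.775 = 9.655
Arc 6: start y=0.000, vy=9.655 → t=1.968, apex=4.751, x_land=141.141, impact vy=-9.655
  bounce: vy ← 0.82·9.655 = 7.917

1 5.058 34.569 35.207
2 4.354 23.244 65.509
3 3.570 15.630 90.357
4 2.928 10.509 110.733
5 2.401 7.066 127.441
6 1.968 4.751 141.141
final: 141.141 7.917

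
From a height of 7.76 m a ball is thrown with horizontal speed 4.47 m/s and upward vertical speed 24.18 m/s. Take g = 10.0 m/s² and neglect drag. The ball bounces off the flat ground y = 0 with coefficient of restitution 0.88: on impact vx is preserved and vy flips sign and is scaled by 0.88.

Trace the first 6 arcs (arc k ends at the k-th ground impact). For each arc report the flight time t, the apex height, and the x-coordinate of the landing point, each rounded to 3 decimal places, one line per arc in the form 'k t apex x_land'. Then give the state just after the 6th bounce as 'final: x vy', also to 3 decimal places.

Arc 1: start y=7.760, vy=24.180 → t=5.138, apex=36.994, x_land=22.967, impact vy=-27.201
  bounce: vy ← 0.88·27.201 = 23.937
Arc 2: start y=0.000, vy=23.937 → t=4.787, apex=28.648, x_land=44.366, impact vy=-23.937
  bounce: vy ← 0.88·23.937 = 21.064
Arc 3: start y=0.000, vy=21.064 → t=4.213, apex=22.185, x_land=63.198, impact vy=-21.064
  bounce: vy ← 0.88·21.064 = 18.536
Arc 4: start y=0.000, vy=18.536 → t=3.707, apex=17.180, x_land=79.769, impact vy=-18.536
  bounce: vy ← 0.88·18.536 = 16.312
Arc 5: start y=0.000, vy=16.312 → t=3.262, apex=13.304, x_land=94.352, impact vy=-16.312
  bounce: vy ← 0.88·16.312 = 14.355
Arc 6: start y=0.000, vy=14.355 → t=2.871, apex=10.303, x_land=107.185, impact vy=-14.355
  bounce: vy ← 0.88·14.355 = 12.632

1 5.138 36.994 22.967
2 4.787 28.648 44.366
3 4.213 22.185 63.198
4 3.707 17.180 79.769
5 3.262 13.304 94.352
6 2.871 10.303 107.185
final: 107.185 12.632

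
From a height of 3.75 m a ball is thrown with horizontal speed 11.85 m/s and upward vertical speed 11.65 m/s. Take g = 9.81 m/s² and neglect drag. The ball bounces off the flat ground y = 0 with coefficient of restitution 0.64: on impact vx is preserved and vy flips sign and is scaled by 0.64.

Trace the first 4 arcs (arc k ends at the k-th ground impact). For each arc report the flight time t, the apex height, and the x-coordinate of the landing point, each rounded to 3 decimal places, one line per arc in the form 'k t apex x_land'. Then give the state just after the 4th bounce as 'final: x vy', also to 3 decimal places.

Arc 1: start y=3.750, vy=11.650 → t=2.662, apex=10.668, x_land=31.548, impact vy=-14.467
  bounce: vy ← 0.64·14.467 = 9.259
Arc 2: start y=0.000, vy=9.259 → t=1.888, apex=4.369, x_land=53.917, impact vy=-9.259
  bounce: vy ← 0.64·9.259 = 5.926
Arc 3: start y=0.000, vy=5.926 → t=1.208, apex=1.790, x_land=68.233, impact vy=-5.926
  bounce: vy ← 0.64·5.926 = 3.792
Arc 4: start y=0.000, vy=3.792 → t=0.773, apex=0.733, x_land=77.395, impact vy=-3.792
  bounce: vy ← 0.64·3.792 = 2.427

1 2.662 10.668 31.548
2 1.888 4.369 53.917
3 1.208 1.790 68.233
4 0.773 0.733 77.395
final: 77.395 2.427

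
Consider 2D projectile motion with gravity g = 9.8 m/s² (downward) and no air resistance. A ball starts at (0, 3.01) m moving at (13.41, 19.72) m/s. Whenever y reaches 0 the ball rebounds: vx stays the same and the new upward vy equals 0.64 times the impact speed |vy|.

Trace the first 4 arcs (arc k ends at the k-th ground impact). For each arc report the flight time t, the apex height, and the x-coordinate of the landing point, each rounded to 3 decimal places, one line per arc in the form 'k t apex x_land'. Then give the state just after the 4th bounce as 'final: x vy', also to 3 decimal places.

1 4.172 22.851 55.943
2 2.764 9.360 93.010
3 1.769 3.834 116.733
4 1.132 1.570 131.916
final: 131.916 3.551

Arc 1: start y=3.010, vy=19.720 → t=4.172, apex=22.851, x_land=55.943, impact vy=-21.163
  bounce: vy ← 0.64·21.163 = 13.544
Arc 2: start y=0.000, vy=13.544 → t=2.764, apex=9.360, x_land=93.010, impact vy=-13.544
  bounce: vy ← 0.64·13.544 = 8.668
Arc 3: start y=0.000, vy=8.668 → t=1.769, apex=3.834, x_land=116.733, impact vy=-8.668
  bounce: vy ← 0.64·8.668 = 5.548
Arc 4: start y=0.000, vy=5.548 → t=1.132, apex=1.570, x_land=131.916, impact vy=-5.548
  bounce: vy ← 0.64·5.548 = 3.551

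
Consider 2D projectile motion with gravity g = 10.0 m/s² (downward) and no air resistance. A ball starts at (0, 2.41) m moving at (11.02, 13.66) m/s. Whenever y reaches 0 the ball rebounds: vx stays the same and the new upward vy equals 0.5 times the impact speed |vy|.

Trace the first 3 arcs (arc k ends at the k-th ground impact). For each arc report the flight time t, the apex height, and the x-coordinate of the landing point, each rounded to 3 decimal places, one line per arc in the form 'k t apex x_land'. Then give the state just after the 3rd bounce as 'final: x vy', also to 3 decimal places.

Arc 1: start y=2.410, vy=13.660 → t=2.898, apex=11.740, x_land=31.939, impact vy=-15.323
  bounce: vy ← 0.5·15.323 = 7.662
Arc 2: start y=0.000, vy=7.662 → t=1.532, apex=2.935, x_land=48.825, impact vy=-7.662
  bounce: vy ← 0.5·7.662 = 3.831
Arc 3: start y=0.000, vy=3.831 → t=0.766, apex=0.734, x_land=57.268, impact vy=-3.831
  bounce: vy ← 0.5·3.831 = 1.915

1 2.898 11.740 31.939
2 1.532 2.935 48.825
3 0.766 0.734 57.268
final: 57.268 1.915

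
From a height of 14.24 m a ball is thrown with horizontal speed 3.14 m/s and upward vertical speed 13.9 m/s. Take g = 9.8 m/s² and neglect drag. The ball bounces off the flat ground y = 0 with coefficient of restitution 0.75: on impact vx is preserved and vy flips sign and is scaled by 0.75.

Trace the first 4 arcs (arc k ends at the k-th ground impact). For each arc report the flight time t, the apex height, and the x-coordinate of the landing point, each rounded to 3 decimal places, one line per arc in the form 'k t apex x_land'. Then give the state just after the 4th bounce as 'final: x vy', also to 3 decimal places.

1 3.636 24.098 11.417
2 3.326 13.555 21.862
3 2.495 7.625 29.696
4 1.871 4.289 35.571
final: 35.571 6.876

Arc 1: start y=14.240, vy=13.900 → t=3.636, apex=24.098, x_land=11.417, impact vy=-21.733
  bounce: vy ← 0.75·21.733 = 16.300
Arc 2: start y=0.000, vy=16.300 → t=3.326, apex=13.555, x_land=21.862, impact vy=-16.300
  bounce: vy ← 0.75·16.300 = 12.225
Arc 3: start y=0.000, vy=12.225 → t=2.495, apex=7.625, x_land=29.696, impact vy=-12.225
  bounce: vy ← 0.75·12.225 = 9.169
Arc 4: start y=0.000, vy=9.169 → t=1.871, apex=4.289, x_land=35.571, impact vy=-9.169
  bounce: vy ← 0.75·9.169 = 6.876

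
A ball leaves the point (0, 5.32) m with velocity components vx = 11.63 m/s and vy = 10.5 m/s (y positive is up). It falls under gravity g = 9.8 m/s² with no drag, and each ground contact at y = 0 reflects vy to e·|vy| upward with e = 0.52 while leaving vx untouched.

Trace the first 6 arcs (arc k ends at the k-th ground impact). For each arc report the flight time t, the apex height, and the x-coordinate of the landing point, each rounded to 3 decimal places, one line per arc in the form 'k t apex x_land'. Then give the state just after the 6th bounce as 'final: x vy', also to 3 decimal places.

1 2.566 10.945 29.842
2 1.554 2.960 47.919
3 0.808 0.800 57.319
4 0.420 0.216 62.207
5 0.219 0.059 64.749
6 0.114 0.016 66.071
final: 66.071 0.290

Arc 1: start y=5.320, vy=10.500 → t=2.566, apex=10.945, x_land=29.842, impact vy=-14.647
  bounce: vy ← 0.52·14.647 = 7.616
Arc 2: start y=0.000, vy=7.616 → t=1.554, apex=2.960, x_land=47.919, impact vy=-7.616
  bounce: vy ← 0.52·7.616 = 3.960
Arc 3: start y=0.000, vy=3.960 → t=0.808, apex=0.800, x_land=57.319, impact vy=-3.960
  bounce: vy ← 0.52·3.960 = 2.059
Arc 4: start y=0.000, vy=2.059 → t=0.420, apex=0.216, x_land=62.207, impact vy=-2.059
  bounce: vy ← 0.52·2.059 = 1.071
Arc 5: start y=0.000, vy=1.071 → t=0.219, apex=0.059, x_land=64.749, impact vy=-1.071
  bounce: vy ← 0.52·1.071 = 0.557
Arc 6: start y=0.000, vy=0.557 → t=0.114, apex=0.016, x_land=66.071, impact vy=-0.557
  bounce: vy ← 0.52·0.557 = 0.290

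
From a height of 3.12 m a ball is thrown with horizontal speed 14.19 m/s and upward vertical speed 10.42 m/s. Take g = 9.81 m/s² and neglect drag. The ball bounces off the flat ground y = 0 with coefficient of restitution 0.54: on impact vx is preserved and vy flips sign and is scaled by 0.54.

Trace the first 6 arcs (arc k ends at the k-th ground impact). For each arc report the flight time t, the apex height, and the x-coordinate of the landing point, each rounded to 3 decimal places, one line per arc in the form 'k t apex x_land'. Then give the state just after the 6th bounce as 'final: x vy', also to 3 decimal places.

1 2.390 8.654 33.921
2 1.435 2.523 54.277
3 0.775 0.736 65.269
4 0.418 0.215 71.205
5 0.226 0.063 74.410
6 0.122 0.018 76.141
final: 76.141 0.323

Arc 1: start y=3.120, vy=10.420 → t=2.390, apex=8.654, x_land=33.921, impact vy=-13.030
  bounce: vy ← 0.54·13.030 = 7.036
Arc 2: start y=0.000, vy=7.036 → t=1.435, apex=2.523, x_land=54.277, impact vy=-7.036
  bounce: vy ← 0.54·7.036 = 3.800
Arc 3: start y=0.000, vy=3.800 → t=0.775, apex=0.736, x_land=65.269, impact vy=-3.800
  bounce: vy ← 0.54·3.800 = 2.052
Arc 4: start y=0.000, vy=2.052 → t=0.418, apex=0.215, x_land=71.205, impact vy=-2.052
  bounce: vy ← 0.54·2.052 = 1.108
Arc 5: start y=0.000, vy=1.108 → t=0.226, apex=0.063, x_land=74.410, impact vy=-1.108
  bounce: vy ← 0.54·1.108 = 0.598
Arc 6: start y=0.000, vy=0.598 → t=0.122, apex=0.018, x_land=76.141, impact vy=-0.598
  bounce: vy ← 0.54·0.598 = 0.323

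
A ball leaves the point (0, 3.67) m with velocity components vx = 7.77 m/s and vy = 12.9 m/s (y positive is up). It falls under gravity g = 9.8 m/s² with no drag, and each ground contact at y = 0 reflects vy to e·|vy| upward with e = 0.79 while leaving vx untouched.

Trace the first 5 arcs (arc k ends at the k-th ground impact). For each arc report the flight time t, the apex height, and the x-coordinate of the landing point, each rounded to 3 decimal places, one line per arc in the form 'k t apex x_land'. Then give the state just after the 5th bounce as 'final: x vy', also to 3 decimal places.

Arc 1: start y=3.670, vy=12.900 → t=2.892, apex=12.160, x_land=22.468, impact vy=-15.438
  bounce: vy ← 0.79·15.438 = 12.196
Arc 2: start y=0.000, vy=12.196 → t=2.489, apex=7.589, x_land=41.808, impact vy=-12.196
  bounce: vy ← 0.79·12.196 = 9.635
Arc 3: start y=0.000, vy=9.635 → t=1.966, apex=4.736, x_land=57.087, impact vy=-9.635
  bounce: vy ← 0.79·9.635 = 7.612
Arc 4: start y=0.000, vy=7.612 → t=1.553, apex=2.956, x_land=69.156, impact vy=-7.612
  bounce: vy ← 0.79·7.612 = 6.013
Arc 5: start y=0.000, vy=6.013 → t=1.227, apex=1.845, x_land=78.692, impact vy=-6.013
  bounce: vy ← 0.79·6.013 = 4.750

1 2.892 12.160 22.468
2 2.489 7.589 41.808
3 1.966 4.736 57.087
4 1.553 2.956 69.156
5 1.227 1.845 78.692
final: 78.692 4.750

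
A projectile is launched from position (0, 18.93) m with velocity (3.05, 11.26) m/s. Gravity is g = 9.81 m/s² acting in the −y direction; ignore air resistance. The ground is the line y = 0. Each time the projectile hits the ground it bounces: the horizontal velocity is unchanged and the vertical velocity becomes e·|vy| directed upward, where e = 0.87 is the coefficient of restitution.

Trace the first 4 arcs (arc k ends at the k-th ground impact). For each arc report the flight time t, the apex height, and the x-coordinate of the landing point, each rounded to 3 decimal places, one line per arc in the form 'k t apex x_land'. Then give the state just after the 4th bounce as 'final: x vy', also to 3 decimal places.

Arc 1: start y=18.930, vy=11.260 → t=3.423, apex=25.392, x_land=10.440, impact vy=-22.320
  bounce: vy ← 0.87·22.320 = 19.419
Arc 2: start y=0.000, vy=19.419 → t=3.959, apex=19.219, x_land=22.515, impact vy=-19.419
  bounce: vy ← 0.87·19.419 = 16.894
Arc 3: start y=0.000, vy=16.894 → t=3.444, apex=14.547, x_land=33.020, impact vy=-16.894
  bounce: vy ← 0.87·16.894 = 14.698
Arc 4: start y=0.000, vy=14.698 → t=2.997, apex=11.011, x_land=42.160, impact vy=-14.698
  bounce: vy ← 0.87·14.698 = 12.787

1 3.423 25.392 10.440
2 3.959 19.219 22.515
3 3.444 14.547 33.020
4 2.997 11.011 42.160
final: 42.160 12.787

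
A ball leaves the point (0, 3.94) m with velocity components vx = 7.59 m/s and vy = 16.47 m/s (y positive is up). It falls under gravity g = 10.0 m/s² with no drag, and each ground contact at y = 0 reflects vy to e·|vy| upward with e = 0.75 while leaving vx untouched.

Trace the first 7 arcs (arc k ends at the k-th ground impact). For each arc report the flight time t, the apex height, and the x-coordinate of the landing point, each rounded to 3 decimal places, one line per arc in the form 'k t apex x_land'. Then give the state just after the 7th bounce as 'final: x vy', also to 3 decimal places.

1 3.518 17.503 26.702
2 2.806 9.845 48.003
3 2.105 5.538 63.979
4 1.579 3.115 75.961
5 1.184 1.752 84.947
6 0.888 0.986 91.687
7 0.666 0.554 96.742
final: 96.742 2.497

Arc 1: start y=3.940, vy=16.470 → t=3.518, apex=17.503, x_land=26.702, impact vy=-18.710
  bounce: vy ← 0.75·18.710 = 14.032
Arc 2: start y=0.000, vy=14.032 → t=2.806, apex=9.845, x_land=48.003, impact vy=-14.032
  bounce: vy ← 0.75·14.032 = 10.524
Arc 3: start y=0.000, vy=10.524 → t=2.105, apex=5.538, x_land=63.979, impact vy=-10.524
  bounce: vy ← 0.75·10.524 = 7.893
Arc 4: start y=0.000, vy=7.893 → t=1.579, apex=3.115, x_land=75.961, impact vy=-7.893
  bounce: vy ← 0.75·7.893 = 5.920
Arc 5: start y=0.000, vy=5.920 → t=1.184, apex=1.752, x_land=84.947, impact vy=-5.920
  bounce: vy ← 0.75·5.920 = 4.440
Arc 6: start y=0.000, vy=4.440 → t=0.888, apex=0.986, x_land=91.687, impact vy=-4.440
  bounce: vy ← 0.75·4.440 = 3.330
Arc 7: start y=0.000, vy=3.330 → t=0.666, apex=0.554, x_land=96.742, impact vy=-3.330
  bounce: vy ← 0.75·3.330 = 2.497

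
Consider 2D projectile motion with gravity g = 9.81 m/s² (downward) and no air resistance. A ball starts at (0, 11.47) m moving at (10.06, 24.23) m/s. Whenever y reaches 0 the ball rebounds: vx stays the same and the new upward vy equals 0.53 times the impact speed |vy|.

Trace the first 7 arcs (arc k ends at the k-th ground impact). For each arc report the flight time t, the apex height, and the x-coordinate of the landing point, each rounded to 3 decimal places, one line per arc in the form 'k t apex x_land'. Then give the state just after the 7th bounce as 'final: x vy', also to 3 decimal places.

1 5.375 41.393 54.072
2 3.079 11.627 85.049
3 1.632 3.266 101.468
4 0.865 0.917 110.169
5 0.458 0.258 114.781
6 0.243 0.072 117.225
7 0.129 0.020 118.521
final: 118.521 0.335

Arc 1: start y=11.470, vy=24.230 → t=5.375, apex=41.393, x_land=54.072, impact vy=-28.498
  bounce: vy ← 0.53·28.498 = 15.104
Arc 2: start y=0.000, vy=15.104 → t=3.079, apex=11.627, x_land=85.049, impact vy=-15.104
  bounce: vy ← 0.53·15.104 = 8.005
Arc 3: start y=0.000, vy=8.005 → t=1.632, apex=3.266, x_land=101.468, impact vy=-8.005
  bounce: vy ← 0.53·8.005 = 4.243
Arc 4: start y=0.000, vy=4.243 → t=0.865, apex=0.917, x_land=110.169, impact vy=-4.243
  bounce: vy ← 0.53·4.243 = 2.249
Arc 5: start y=0.000, vy=2.249 → t=0.458, apex=0.258, x_land=114.781, impact vy=-2.249
  bounce: vy ← 0.53·2.249 = 1.192
Arc 6: start y=0.000, vy=1.192 → t=0.243, apex=0.072, x_land=117.225, impact vy=-1.192
  bounce: vy ← 0.53·1.192 = 0.632
Arc 7: start y=0.000, vy=0.632 → t=0.129, apex=0.020, x_land=118.521, impact vy=-0.632
  bounce: vy ← 0.53·0.632 = 0.335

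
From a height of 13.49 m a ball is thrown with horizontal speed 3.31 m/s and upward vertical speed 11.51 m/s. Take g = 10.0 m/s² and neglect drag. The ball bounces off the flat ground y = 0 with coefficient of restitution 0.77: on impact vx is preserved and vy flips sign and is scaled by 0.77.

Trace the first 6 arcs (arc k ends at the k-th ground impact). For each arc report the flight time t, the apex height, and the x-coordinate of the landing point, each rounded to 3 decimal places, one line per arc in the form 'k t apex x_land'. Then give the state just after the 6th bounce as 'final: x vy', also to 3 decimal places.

1 3.157 20.114 10.449
2 3.089 11.926 20.672
3 2.378 7.071 28.545
4 1.831 4.192 34.607
5 1.410 2.486 39.274
6 1.086 1.474 42.868
final: 42.868 4.180

Arc 1: start y=13.490, vy=11.510 → t=3.157, apex=20.114, x_land=10.449, impact vy=-20.057
  bounce: vy ← 0.77·20.057 = 15.444
Arc 2: start y=0.000, vy=15.444 → t=3.089, apex=11.926, x_land=20.672, impact vy=-15.444
  bounce: vy ← 0.77·15.444 = 11.892
Arc 3: start y=0.000, vy=11.892 → t=2.378, apex=7.071, x_land=28.545, impact vy=-11.892
  bounce: vy ← 0.77·11.892 = 9.157
Arc 4: start y=0.000, vy=9.157 → t=1.831, apex=4.192, x_land=34.607, impact vy=-9.157
  bounce: vy ← 0.77·9.157 = 7.051
Arc 5: start y=0.000, vy=7.051 → t=1.410, apex=2.486, x_land=39.274, impact vy=-7.051
  bounce: vy ← 0.77·7.051 = 5.429
Arc 6: start y=0.000, vy=5.429 → t=1.086, apex=1.474, x_land=42.868, impact vy=-5.429
  bounce: vy ← 0.77·5.429 = 4.180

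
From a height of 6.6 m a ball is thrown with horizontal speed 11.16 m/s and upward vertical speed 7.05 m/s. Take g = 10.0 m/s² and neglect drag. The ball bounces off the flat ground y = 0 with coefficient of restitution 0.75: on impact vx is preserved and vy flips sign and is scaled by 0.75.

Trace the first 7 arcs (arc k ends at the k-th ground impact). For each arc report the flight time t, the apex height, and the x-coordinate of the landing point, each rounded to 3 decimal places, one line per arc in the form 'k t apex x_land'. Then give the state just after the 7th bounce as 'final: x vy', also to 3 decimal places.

1 2.053 9.085 22.911
2 2.022 5.110 45.476
3 1.516 2.875 62.400
4 1.137 1.617 75.093
5 0.853 0.910 84.612
6 0.640 0.512 91.752
7 0.480 0.288 97.107
final: 97.107 1.799

Arc 1: start y=6.600, vy=7.050 → t=2.053, apex=9.085, x_land=22.911, impact vy=-13.480
  bounce: vy ← 0.75·13.480 = 10.110
Arc 2: start y=0.000, vy=10.110 → t=2.022, apex=5.110, x_land=45.476, impact vy=-10.110
  bounce: vy ← 0.75·10.110 = 7.582
Arc 3: start y=0.000, vy=7.582 → t=1.516, apex=2.875, x_land=62.400, impact vy=-7.582
  bounce: vy ← 0.75·7.582 = 5.687
Arc 4: start y=0.000, vy=5.687 → t=1.137, apex=1.617, x_land=75.093, impact vy=-5.687
  bounce: vy ← 0.75·5.687 = 4.265
Arc 5: start y=0.000, vy=4.265 → t=0.853, apex=0.910, x_land=84.612, impact vy=-4.265
  bounce: vy ← 0.75·4.265 = 3.199
Arc 6: start y=0.000, vy=3.199 → t=0.640, apex=0.512, x_land=91.752, impact vy=-3.199
  bounce: vy ← 0.75·3.199 = 2.399
Arc 7: start y=0.000, vy=2.399 → t=0.480, apex=0.288, x_land=97.107, impact vy=-2.399
  bounce: vy ← 0.75·2.399 = 1.799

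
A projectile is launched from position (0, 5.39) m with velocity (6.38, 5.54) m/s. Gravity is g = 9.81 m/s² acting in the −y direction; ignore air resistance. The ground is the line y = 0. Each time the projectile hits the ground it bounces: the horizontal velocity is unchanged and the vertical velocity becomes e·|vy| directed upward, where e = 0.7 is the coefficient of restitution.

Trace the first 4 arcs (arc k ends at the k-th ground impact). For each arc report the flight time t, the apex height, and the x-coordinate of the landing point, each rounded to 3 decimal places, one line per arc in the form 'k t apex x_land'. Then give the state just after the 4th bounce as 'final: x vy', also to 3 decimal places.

Arc 1: start y=5.390, vy=5.540 → t=1.755, apex=6.954, x_land=11.200, impact vy=-11.681
  bounce: vy ← 0.7·11.681 = 8.177
Arc 2: start y=0.000, vy=8.177 → t=1.667, apex=3.408, x_land=21.835, impact vy=-8.177
  bounce: vy ← 0.7·8.177 = 5.724
Arc 3: start y=0.000, vy=5.724 → t=1.167, apex=1.670, x_land=29.280, impact vy=-5.724
  bounce: vy ← 0.7·5.724 = 4.007
Arc 4: start y=0.000, vy=4.007 → t=0.817, apex=0.818, x_land=34.491, impact vy=-4.007
  bounce: vy ← 0.7·4.007 = 2.805

1 1.755 6.954 11.200
2 1.667 3.408 21.835
3 1.167 1.670 29.280
4 0.817 0.818 34.491
final: 34.491 2.805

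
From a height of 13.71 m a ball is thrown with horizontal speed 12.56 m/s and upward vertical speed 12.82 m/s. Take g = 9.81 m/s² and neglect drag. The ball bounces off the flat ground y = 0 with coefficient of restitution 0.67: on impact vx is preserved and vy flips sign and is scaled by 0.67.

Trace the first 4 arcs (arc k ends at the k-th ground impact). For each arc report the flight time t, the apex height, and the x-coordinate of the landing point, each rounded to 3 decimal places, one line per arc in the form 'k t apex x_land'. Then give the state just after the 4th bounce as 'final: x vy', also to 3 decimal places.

Arc 1: start y=13.710, vy=12.820 → t=3.429, apex=22.087, x_land=43.066, impact vy=-20.817
  bounce: vy ← 0.67·20.817 = 13.947
Arc 2: start y=0.000, vy=13.947 → t=2.843, apex=9.915, x_land=78.780, impact vy=-13.947
  bounce: vy ← 0.67·13.947 = 9.345
Arc 3: start y=0.000, vy=9.345 → t=1.905, apex=4.451, x_land=102.709, impact vy=-9.345
  bounce: vy ← 0.67·9.345 = 6.261
Arc 4: start y=0.000, vy=6.261 → t=1.276, apex=1.998, x_land=118.741, impact vy=-6.261
  bounce: vy ← 0.67·6.261 = 4.195

1 3.429 22.087 43.066
2 2.843 9.915 78.780
3 1.905 4.451 102.709
4 1.276 1.998 118.741
final: 118.741 4.195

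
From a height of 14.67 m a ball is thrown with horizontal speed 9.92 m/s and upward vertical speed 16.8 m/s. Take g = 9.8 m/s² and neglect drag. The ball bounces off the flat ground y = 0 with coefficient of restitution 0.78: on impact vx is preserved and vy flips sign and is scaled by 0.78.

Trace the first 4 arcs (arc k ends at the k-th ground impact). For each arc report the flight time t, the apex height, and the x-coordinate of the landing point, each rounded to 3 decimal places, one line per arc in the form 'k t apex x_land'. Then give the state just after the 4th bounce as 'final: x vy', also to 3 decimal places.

1 4.150 29.070 41.168
2 3.800 17.686 78.861
3 2.964 10.760 108.261
4 2.312 6.547 131.194
final: 131.194 8.835

Arc 1: start y=14.670, vy=16.800 → t=4.150, apex=29.070, x_land=41.168, impact vy=-23.870
  bounce: vy ← 0.78·23.870 = 18.619
Arc 2: start y=0.000, vy=18.619 → t=3.800, apex=17.686, x_land=78.861, impact vy=-18.619
  bounce: vy ← 0.78·18.619 = 14.522
Arc 3: start y=0.000, vy=14.522 → t=2.964, apex=10.760, x_land=108.261, impact vy=-14.522
  bounce: vy ← 0.78·14.522 = 11.328
Arc 4: start y=0.000, vy=11.328 → t=2.312, apex=6.547, x_land=131.194, impact vy=-11.328
  bounce: vy ← 0.78·11.328 = 8.835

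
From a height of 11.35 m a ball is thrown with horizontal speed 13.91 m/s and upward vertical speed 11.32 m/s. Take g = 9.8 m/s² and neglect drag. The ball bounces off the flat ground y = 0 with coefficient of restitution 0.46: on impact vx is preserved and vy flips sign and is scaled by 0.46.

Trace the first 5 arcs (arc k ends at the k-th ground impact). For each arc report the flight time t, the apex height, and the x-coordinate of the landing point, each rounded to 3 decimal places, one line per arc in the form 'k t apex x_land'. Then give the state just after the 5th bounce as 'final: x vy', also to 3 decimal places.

1 3.066 17.888 42.645
2 1.758 3.785 67.096
3 0.809 0.801 78.343
4 0.372 0.169 83.517
5 0.171 0.036 85.897
final: 85.897 0.386

Arc 1: start y=11.350, vy=11.320 → t=3.066, apex=17.888, x_land=42.645, impact vy=-18.724
  bounce: vy ← 0.46·18.724 = 8.613
Arc 2: start y=0.000, vy=8.613 → t=1.758, apex=3.785, x_land=67.096, impact vy=-8.613
  bounce: vy ← 0.46·8.613 = 3.962
Arc 3: start y=0.000, vy=3.962 → t=0.809, apex=0.801, x_land=78.343, impact vy=-3.962
  bounce: vy ← 0.46·3.962 = 1.823
Arc 4: start y=0.000, vy=1.823 → t=0.372, apex=0.169, x_land=83.517, impact vy=-1.823
  bounce: vy ← 0.46·1.823 = 0.838
Arc 5: start y=0.000, vy=0.838 → t=0.171, apex=0.036, x_land=85.897, impact vy=-0.838
  bounce: vy ← 0.46·0.838 = 0.386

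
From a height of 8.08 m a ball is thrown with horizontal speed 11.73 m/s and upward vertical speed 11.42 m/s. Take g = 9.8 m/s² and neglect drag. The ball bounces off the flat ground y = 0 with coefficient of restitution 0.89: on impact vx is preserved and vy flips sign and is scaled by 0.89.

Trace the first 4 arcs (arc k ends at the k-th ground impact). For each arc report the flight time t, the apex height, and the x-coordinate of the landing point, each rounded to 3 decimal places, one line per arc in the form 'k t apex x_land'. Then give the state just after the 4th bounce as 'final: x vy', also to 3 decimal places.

Arc 1: start y=8.080, vy=11.420 → t=2.899, apex=14.734, x_land=34.009, impact vy=-16.994
  bounce: vy ← 0.89·16.994 = 15.124
Arc 2: start y=0.000, vy=15.124 → t=3.087, apex=11.671, x_land=70.215, impact vy=-15.124
  bounce: vy ← 0.89·15.124 = 13.461
Arc 3: start y=0.000, vy=13.461 → t=2.747, apex=9.244, x_land=102.438, impact vy=-13.461
  bounce: vy ← 0.89·13.461 = 11.980
Arc 4: start y=0.000, vy=11.980 → t=2.445, apex=7.322, x_land=131.117, impact vy=-11.980
  bounce: vy ← 0.89·11.980 = 10.662

1 2.899 14.734 34.009
2 3.087 11.671 70.215
3 2.747 9.244 102.438
4 2.445 7.322 131.117
final: 131.117 10.662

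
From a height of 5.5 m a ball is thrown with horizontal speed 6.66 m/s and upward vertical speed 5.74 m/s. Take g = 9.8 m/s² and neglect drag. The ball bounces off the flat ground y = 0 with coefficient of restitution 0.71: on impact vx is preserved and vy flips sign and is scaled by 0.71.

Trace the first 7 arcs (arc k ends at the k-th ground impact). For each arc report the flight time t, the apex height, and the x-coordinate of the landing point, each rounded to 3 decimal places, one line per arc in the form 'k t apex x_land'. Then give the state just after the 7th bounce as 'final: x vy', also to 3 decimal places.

Arc 1: start y=5.500, vy=5.740 → t=1.796, apex=7.181, x_land=11.963, impact vy=-11.864
  bounce: vy ← 0.71·11.864 = 8.423
Arc 2: start y=0.000, vy=8.423 → t=1.719, apex=3.620, x_land=23.412, impact vy=-8.423
  bounce: vy ← 0.71·8.423 = 5.980
Arc 3: start y=0.000, vy=5.980 → t=1.221, apex=1.825, x_land=31.541, impact vy=-5.980
  bounce: vy ← 0.71·5.980 = 4.246
Arc 4: start y=0.000, vy=4.246 → t=0.867, apex=0.920, x_land=37.312, impact vy=-4.246
  bounce: vy ← 0.71·4.246 = 3.015
Arc 5: start y=0.000, vy=3.015 → t=0.615, apex=0.464, x_land=41.410, impact vy=-3.015
  bounce: vy ← 0.71·3.015 = 2.140
Arc 6: start y=0.000, vy=2.140 → t=0.437, apex=0.234, x_land=44.319, impact vy=-2.140
  bounce: vy ← 0.71·2.140 = 1.520
Arc 7: start y=0.000, vy=1.520 → t=0.310, apex=0.118, x_land=46.384, impact vy=-1.520
  bounce: vy ← 0.71·1.520 = 1.079

1 1.796 7.181 11.963
2 1.719 3.620 23.412
3 1.221 1.825 31.541
4 0.867 0.920 37.312
5 0.615 0.464 41.410
6 0.437 0.234 44.319
7 0.310 0.118 46.384
final: 46.384 1.079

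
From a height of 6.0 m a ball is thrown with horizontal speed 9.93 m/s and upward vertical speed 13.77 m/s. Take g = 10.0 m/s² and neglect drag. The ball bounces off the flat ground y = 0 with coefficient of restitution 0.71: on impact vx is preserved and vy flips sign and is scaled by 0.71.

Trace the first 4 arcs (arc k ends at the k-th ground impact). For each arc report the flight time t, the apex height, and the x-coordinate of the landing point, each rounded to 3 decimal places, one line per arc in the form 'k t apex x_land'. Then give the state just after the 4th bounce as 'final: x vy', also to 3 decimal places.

1 3.137 15.481 31.146
2 2.499 7.804 55.957
3 1.774 3.934 73.573
4 1.260 1.983 86.081
final: 86.081 4.471

Arc 1: start y=6.000, vy=13.770 → t=3.137, apex=15.481, x_land=31.146, impact vy=-17.596
  bounce: vy ← 0.71·17.596 = 12.493
Arc 2: start y=0.000, vy=12.493 → t=2.499, apex=7.804, x_land=55.957, impact vy=-12.493
  bounce: vy ← 0.71·12.493 = 8.870
Arc 3: start y=0.000, vy=8.870 → t=1.774, apex=3.934, x_land=73.573, impact vy=-8.870
  bounce: vy ← 0.71·8.870 = 6.298
Arc 4: start y=0.000, vy=6.298 → t=1.260, apex=1.983, x_land=86.081, impact vy=-6.298
  bounce: vy ← 0.71·6.298 = 4.471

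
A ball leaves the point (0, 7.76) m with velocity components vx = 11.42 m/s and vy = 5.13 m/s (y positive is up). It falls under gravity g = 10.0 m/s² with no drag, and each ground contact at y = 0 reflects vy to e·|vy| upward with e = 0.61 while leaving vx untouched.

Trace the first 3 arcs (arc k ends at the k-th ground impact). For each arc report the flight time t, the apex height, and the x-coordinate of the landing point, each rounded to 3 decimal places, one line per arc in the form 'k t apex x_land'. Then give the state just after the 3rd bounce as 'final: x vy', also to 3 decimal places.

1 1.860 9.076 21.244
2 1.644 3.377 40.015
3 1.003 1.257 51.466
final: 51.466 3.058

Arc 1: start y=7.760, vy=5.130 → t=1.860, apex=9.076, x_land=21.244, impact vy=-13.473
  bounce: vy ← 0.61·13.473 = 8.218
Arc 2: start y=0.000, vy=8.218 → t=1.644, apex=3.377, x_land=40.015, impact vy=-8.218
  bounce: vy ← 0.61·8.218 = 5.013
Arc 3: start y=0.000, vy=5.013 → t=1.003, apex=1.257, x_land=51.466, impact vy=-5.013
  bounce: vy ← 0.61·5.013 = 3.058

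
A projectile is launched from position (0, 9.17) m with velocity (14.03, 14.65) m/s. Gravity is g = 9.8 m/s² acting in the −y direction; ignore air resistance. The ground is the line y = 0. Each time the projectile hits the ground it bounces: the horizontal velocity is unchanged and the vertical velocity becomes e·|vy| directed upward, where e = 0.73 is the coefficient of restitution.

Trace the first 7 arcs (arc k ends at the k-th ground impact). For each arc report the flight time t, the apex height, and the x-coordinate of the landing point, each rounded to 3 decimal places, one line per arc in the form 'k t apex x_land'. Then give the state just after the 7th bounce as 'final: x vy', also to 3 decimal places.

Arc 1: start y=9.170, vy=14.650 → t=3.521, apex=20.120, x_land=49.403, impact vy=-19.858
  bounce: vy ← 0.73·19.858 = 14.497
Arc 2: start y=0.000, vy=14.497 → t=2.958, apex=10.722, x_land=90.911, impact vy=-14.497
  bounce: vy ← 0.73·14.497 = 10.583
Arc 3: start y=0.000, vy=10.583 → t=2.160, apex=5.714, x_land=121.211, impact vy=-10.583
  bounce: vy ← 0.73·10.583 = 7.725
Arc 4: start y=0.000, vy=7.725 → t=1.577, apex=3.045, x_land=143.331, impact vy=-7.725
  bounce: vy ← 0.73·7.725 = 5.639
Arc 5: start y=0.000, vy=5.639 → t=1.151, apex=1.623, x_land=159.478, impact vy=-5.639
  bounce: vy ← 0.73·5.639 = 4.117
Arc 6: start y=0.000, vy=4.117 → t=0.840, apex=0.865, x_land=171.265, impact vy=-4.117
  bounce: vy ← 0.73·4.117 = 3.005
Arc 7: start y=0.000, vy=3.005 → t=0.613, apex=0.461, x_land=179.870, impact vy=-3.005
  bounce: vy ← 0.73·3.005 = 2.194

1 3.521 20.120 49.403
2 2.958 10.722 90.911
3 2.160 5.714 121.211
4 1.577 3.045 143.331
5 1.151 1.623 159.478
6 0.840 0.865 171.265
7 0.613 0.461 179.870
final: 179.870 2.194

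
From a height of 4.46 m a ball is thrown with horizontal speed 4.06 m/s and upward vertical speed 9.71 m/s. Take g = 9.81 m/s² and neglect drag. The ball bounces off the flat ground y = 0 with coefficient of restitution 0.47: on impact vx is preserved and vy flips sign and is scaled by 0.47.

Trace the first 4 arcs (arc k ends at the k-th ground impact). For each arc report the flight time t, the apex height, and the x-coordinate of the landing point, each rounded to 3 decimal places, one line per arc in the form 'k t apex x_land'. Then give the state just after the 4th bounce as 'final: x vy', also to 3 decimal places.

Arc 1: start y=4.460, vy=9.710 → t=2.364, apex=9.266, x_land=9.599, impact vy=-13.483
  bounce: vy ← 0.47·13.483 = 6.337
Arc 2: start y=0.000, vy=6.337 → t=1.292, apex=2.047, x_land=14.844, impact vy=-6.337
  bounce: vy ← 0.47·6.337 = 2.978
Arc 3: start y=0.000, vy=2.978 → t=0.607, apex=0.452, x_land=17.309, impact vy=-2.978
  bounce: vy ← 0.47·2.978 = 1.400
Arc 4: start y=0.000, vy=1.400 → t=0.285, apex=0.100, x_land=18.468, impact vy=-1.400
  bounce: vy ← 0.47·1.400 = 0.658

1 2.364 9.266 9.599
2 1.292 2.047 14.844
3 0.607 0.452 17.309
4 0.285 0.100 18.468
final: 18.468 0.658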